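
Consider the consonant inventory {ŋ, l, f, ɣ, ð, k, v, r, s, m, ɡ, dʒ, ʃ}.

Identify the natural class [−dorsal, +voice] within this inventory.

Eliminate segments failing any feature: /ŋ, ɣ, k, ɡ/ are [+dorsal]; /f, s, ʃ/ are [−voice]. The remaining /l, ð, v, r, m, dʒ/ satisfy [−dorsal], [+voice].

l, ð, v, r, m, dʒ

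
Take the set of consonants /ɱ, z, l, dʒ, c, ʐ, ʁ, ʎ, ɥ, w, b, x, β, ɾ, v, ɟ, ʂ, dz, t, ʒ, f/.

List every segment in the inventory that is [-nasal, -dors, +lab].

b, β, v, f

Among the inventory, the [-nasal] segments are /z, l, dʒ, c, ʐ, ʁ, ʎ, ɥ, w, b, x, β, ɾ, v, ɟ, ʂ, dz, t, ʒ, f/.
Among these, [-dorsal] gives /z, l, dʒ, ʐ, b, β, ɾ, v, ʂ, dz, t, ʒ, f/.
Of those, [+labial] leaves /b, β, v, f/.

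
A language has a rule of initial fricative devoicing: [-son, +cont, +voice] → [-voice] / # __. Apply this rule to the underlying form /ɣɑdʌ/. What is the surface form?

Only the initial segment /ɣ/ is both word-initial and matches the structural description. It is a voiced velar fricative, so [-son, +cont, +voice] holds; changing it to [-voice] with all other features held fixed yields /x/ (voiceless velar fricative). No other segment meets both the structural description and the environment, so the output is [xɑdʌ].

[xɑdʌ]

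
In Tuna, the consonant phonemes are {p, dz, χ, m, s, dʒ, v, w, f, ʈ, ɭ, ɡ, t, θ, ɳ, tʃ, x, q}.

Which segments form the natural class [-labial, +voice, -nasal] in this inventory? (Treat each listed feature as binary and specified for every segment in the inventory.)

dz, dʒ, ɭ, ɡ

Checking each segment against [-labial], [+voice], [-nasal]: /dz/ (voiced alveolar affricate), /dʒ/ (voiced postalveolar affricate), /ɭ/ (retroflex lateral approximant), /ɡ/ (voiced velar stop) satisfy every feature; every other segment in the inventory fails at least one.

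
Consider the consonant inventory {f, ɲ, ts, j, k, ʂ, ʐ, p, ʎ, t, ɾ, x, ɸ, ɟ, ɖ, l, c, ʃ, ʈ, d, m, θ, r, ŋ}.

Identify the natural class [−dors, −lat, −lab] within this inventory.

Checking each segment against [−dorsal], [−lateral], [−labial]: /ts/ (voiceless alveolar affricate), /ʂ/ (voiceless retroflex fricative), /ʐ/ (voiced retroflex fricative), /t/ (voiceless alveolar stop), /ɾ/ (alveolar tap), /ɖ/ (voiced retroflex stop), among others, satisfy every feature; every other segment in the inventory fails at least one.

ts, ʂ, ʐ, t, ɾ, ɖ, ʃ, ʈ, d, θ, r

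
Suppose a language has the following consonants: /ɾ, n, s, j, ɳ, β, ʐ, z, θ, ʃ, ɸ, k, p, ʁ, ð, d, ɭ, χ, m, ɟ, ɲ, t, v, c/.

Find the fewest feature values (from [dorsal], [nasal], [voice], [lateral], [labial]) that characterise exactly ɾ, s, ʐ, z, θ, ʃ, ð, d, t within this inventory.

The class [−nasal], [−lateral], [−labial], [−dorsal] has exactly /ɾ, s, ʐ, z, θ, ʃ, ð, d, t/ as its extension in this inventory. No smaller conjunction from the listed features achieves this: [−lateral, −labial, −dorsal] alone would also admit /n, ɳ/; [−nasal, −labial, −dorsal] alone would also admit /ɭ/; [−nasal, −lateral, −dorsal] alone would also admit /β, ɸ, p, v/; [−nasal, −lateral, −labial] alone would also admit /j, k, ʁ, χ, …/; and checking the remaining three-feature bundles turns up none with this extension.

[−nasal, −lateral, −labial, −dorsal]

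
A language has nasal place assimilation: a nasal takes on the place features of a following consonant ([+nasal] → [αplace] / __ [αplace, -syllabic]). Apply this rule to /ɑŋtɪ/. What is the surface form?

[ɑntɪ]

The only nasal preceding a consonant is /ŋ/ before /t/. /t/ is [+coronal], so /ŋ/ → /n/, giving [ɑntɪ].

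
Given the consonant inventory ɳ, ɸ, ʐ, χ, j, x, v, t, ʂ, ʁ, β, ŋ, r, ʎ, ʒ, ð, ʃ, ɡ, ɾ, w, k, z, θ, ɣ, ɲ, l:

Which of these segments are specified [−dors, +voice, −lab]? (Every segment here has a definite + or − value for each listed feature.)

ɳ, ʐ, r, ʒ, ð, ɾ, z, l

First, the [−dorsal] segments are /ɳ, ɸ, ʐ, v, t, ʂ, β, r, ʒ, ð, ʃ, ɾ, z, θ, l/.
Intersecting with [+voice] gives /ɳ, ʐ, v, β, r, ʒ, ð, ɾ, z, l/.
Then [−labial] leaves /ɳ, ʐ, r, ʒ, ð, ɾ, z, l/.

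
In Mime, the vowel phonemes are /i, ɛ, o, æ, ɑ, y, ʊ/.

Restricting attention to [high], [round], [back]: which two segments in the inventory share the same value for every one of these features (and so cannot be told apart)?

ɛ, æ

/ɛ/ (mid front unrounded lax vowel) and /æ/ (low front unrounded vowel) are both [−high], [−round], [−back], so none of the listed features separates them. (They do differ in [low], which is not among the given features.) Every other pair in the inventory differs on at least one listed feature.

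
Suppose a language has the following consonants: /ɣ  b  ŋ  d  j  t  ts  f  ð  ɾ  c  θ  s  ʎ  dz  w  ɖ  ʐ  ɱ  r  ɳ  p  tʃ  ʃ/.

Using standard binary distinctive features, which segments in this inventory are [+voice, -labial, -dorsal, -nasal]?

Checking each segment against [+voice], [-labial], [-dorsal], [-nasal]: /d/ (voiced alveolar stop), /ð/ (voiced dental fricative), /ɾ/ (alveolar tap), /dz/ (voiced alveolar affricate), /ɖ/ (voiced retroflex stop), /ʐ/ (voiced retroflex fricative), among others, satisfy every feature; every other segment in the inventory fails at least one.

d, ð, ɾ, dz, ɖ, ʐ, r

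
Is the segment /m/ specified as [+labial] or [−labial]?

As the bilabial nasal, /m/ is [+labial].

[+labial]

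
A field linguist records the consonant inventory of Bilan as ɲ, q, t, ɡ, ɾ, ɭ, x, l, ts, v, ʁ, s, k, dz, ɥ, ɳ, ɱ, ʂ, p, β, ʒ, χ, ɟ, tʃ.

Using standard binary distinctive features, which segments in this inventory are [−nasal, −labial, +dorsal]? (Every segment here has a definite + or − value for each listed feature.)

Eliminate segments failing any feature: /ɲ, ɳ, ɱ/ are [+nasal]; /t, ɾ, ɭ, l, ts, s, dz, ʂ, ʒ, tʃ/ are [−dorsal]; /v, ɥ, p, β/ are [+labial]. The remaining /q, ɡ, x, ʁ, k, χ, ɟ/ satisfy [−nasal], [−labial], [+dorsal].

q, ɡ, x, ʁ, k, χ, ɟ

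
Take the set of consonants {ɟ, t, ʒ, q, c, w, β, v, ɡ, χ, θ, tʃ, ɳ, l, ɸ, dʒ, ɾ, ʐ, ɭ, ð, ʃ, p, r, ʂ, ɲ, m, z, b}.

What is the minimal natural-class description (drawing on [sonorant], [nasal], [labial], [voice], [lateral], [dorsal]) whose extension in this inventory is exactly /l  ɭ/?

/l, ɭ/ are exactly the [+lateral] segments in the inventory, so a single feature suffices.

[+lateral]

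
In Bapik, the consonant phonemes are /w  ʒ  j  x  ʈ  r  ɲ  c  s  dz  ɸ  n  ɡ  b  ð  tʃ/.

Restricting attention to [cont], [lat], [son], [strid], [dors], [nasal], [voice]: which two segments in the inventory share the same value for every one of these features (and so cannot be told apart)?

w, j

/w/ (labial-velar glide) and /j/ (palatal glide) are both [+continuant], [−lateral], [+sonorant], [−strident], [+dorsal], [−nasal], [+voice], so none of the listed features separates them. (They do differ in [labial], [round] and [back], which are not among the given features.) Every other pair in the inventory differs on at least one listed feature.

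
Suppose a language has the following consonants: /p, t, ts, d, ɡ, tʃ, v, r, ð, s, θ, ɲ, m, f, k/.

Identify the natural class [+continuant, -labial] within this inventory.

Eliminate segments failing any feature: /p, t, ts, d, ɡ, tʃ, ɲ, m, k/ are [-continuant]; /v, f/ are [+labial]. The remaining /r, ð, s, θ/ satisfy [+continuant], [-labial].

r, ð, s, θ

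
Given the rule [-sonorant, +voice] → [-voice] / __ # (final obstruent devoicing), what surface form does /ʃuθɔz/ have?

[ʃuθɔs]

The only segment in the rule's environment that also matches [-sonorant, +voice] is /z/. Applying [-voice] turns the voiced alveolar fricative into /s/ (voiceless alveolar fricative), giving [ʃuθɔs].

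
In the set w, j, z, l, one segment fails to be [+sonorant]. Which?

/z/ is the voiced alveolar fricative, which is [−sonorant]; the rest — /j, w, l/ — are [+sonorant].

z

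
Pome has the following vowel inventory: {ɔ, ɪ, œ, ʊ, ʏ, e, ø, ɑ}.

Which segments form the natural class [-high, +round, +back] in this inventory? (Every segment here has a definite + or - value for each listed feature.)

First, the [-high] segments are /ɔ, œ, e, ø, ɑ/.
Intersecting with [+round] gives /ɔ, œ, ø/.
Of those, [+back] leaves /ɔ/.

ɔ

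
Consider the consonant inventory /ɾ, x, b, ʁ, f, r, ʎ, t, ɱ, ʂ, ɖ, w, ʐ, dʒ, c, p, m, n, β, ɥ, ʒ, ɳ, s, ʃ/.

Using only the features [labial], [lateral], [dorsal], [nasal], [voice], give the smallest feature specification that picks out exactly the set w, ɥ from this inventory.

Every target segment is [+labial], [+dorsal]; each remaining inventory member fails at least one of these. Each conjunct is needed — [+dorsal] alone would also admit /x, ʁ, ʎ, c/; [+labial] alone would also admit /b, f, ɱ, p, …/ — and no other single listed feature has exactly this extension, so two is the minimum.

[+labial, +dorsal]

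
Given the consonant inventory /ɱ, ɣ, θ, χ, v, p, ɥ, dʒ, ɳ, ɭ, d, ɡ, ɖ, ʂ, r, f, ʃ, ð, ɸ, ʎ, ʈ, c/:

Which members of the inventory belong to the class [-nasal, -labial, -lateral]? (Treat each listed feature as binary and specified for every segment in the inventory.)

The [-nasal] segments are /ɣ, θ, χ, v, p, ɥ, dʒ, ɭ, d, ɡ, ɖ, ʂ, r, f, ʃ, ð, ɸ, ʎ, ʈ, c/.
Of those, [-labial] gives /ɣ, θ, χ, dʒ, ɭ, d, ɡ, ɖ, ʂ, r, ʃ, ð, ʎ, ʈ, c/.
Then [-lateral] leaves /ɣ, θ, χ, dʒ, d, ɡ, ɖ, ʂ, r, ʃ, ð, ʈ, c/.

ɣ, θ, χ, dʒ, d, ɡ, ɖ, ʂ, r, ʃ, ð, ʈ, c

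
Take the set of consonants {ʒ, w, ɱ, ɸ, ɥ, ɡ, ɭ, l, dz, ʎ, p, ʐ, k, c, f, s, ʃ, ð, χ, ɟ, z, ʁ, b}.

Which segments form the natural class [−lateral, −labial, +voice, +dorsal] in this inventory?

ɡ, ɟ, ʁ

The [−lateral] segments are /ʒ, w, ɱ, ɸ, ɥ, ɡ, dz, p, ʐ, k, c, f, s, ʃ, ð, χ, ɟ, z, ʁ, b/.
Intersecting with [−labial] gives /ʒ, ɡ, dz, ʐ, k, c, s, ʃ, ð, χ, ɟ, z, ʁ/.
Of those, [+voice] gives /ʒ, ɡ, dz, ʐ, ð, ɟ, z, ʁ/.
Within that set, [+dorsal] leaves /ɡ, ɟ, ʁ/.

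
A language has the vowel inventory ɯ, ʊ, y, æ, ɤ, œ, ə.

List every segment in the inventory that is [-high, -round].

æ, ɤ, ə

Checking each segment against [-high], [-round]: /æ/ (low front unrounded vowel), /ɤ/ (mid back unrounded tense vowel), /ə/ (mid central vowel (schwa)) satisfy every feature; every other segment in the inventory fails at least one.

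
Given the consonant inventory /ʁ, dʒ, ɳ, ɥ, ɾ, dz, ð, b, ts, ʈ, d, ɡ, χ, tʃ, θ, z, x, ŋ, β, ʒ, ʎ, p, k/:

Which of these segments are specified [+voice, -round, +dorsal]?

ʁ, ɡ, ŋ, ʎ

Eliminate segments failing any feature: /dʒ, ɳ, ɾ, dz, ð, b, d, z, β, ʒ/ are [-dorsal]; /ɥ/ is [+round]; /ts, ʈ, χ, tʃ, θ, x, p, k/ are [-voice]. The remaining /ʁ, ɡ, ŋ, ʎ/ satisfy [+voice], [-round], [+dorsal].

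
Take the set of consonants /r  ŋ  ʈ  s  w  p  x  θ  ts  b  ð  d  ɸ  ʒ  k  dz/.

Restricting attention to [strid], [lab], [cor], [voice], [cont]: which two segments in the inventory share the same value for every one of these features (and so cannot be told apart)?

r, ð

/r/ (alveolar trill) and /ð/ (voiced dental fricative) are both [-strident], [-labial], [+coronal], [+voice], [+continuant], so none of the listed features separates them. (They do differ in [sonorant], which is not among the given features.) Every other pair in the inventory differs on at least one listed feature.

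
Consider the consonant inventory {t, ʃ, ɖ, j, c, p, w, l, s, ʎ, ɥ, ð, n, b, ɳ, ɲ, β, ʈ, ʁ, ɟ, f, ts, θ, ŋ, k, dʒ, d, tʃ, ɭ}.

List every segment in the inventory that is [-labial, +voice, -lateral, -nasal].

First, the [-labial] segments are /t, ʃ, ɖ, j, c, l, s, ʎ, ð, n, ɳ, ɲ, ʈ, ʁ, ɟ, ts, θ, ŋ, k, dʒ, d, tʃ, ɭ/.
Among these, [+voice] gives /ɖ, j, l, ʎ, ð, n, ɳ, ɲ, ʁ, ɟ, ŋ, dʒ, d, ɭ/.
Of those, [-lateral] gives /ɖ, j, ð, n, ɳ, ɲ, ʁ, ɟ, ŋ, dʒ, d/.
Intersecting with [-nasal] leaves /ɖ, j, ð, ʁ, ɟ, dʒ, d/.

ɖ, j, ð, ʁ, ɟ, dʒ, d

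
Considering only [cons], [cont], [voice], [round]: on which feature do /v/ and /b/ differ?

[continuant]

/v/ (voiced labiodental fricative) and /b/ (voiced bilabial stop) agree on [+consonantal], [+voice], [−round]. They differ on [continuant] (/v/ [+], /b/ [−]).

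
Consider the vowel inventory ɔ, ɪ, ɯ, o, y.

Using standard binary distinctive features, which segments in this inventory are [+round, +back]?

The [+round] segments are /ɔ, o, y/.
Within that set, [+back] leaves /ɔ, o/.

ɔ, o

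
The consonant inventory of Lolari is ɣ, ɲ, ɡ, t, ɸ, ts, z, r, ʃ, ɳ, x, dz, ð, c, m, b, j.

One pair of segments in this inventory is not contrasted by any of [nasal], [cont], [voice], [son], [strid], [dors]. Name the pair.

On the given features, /ɳ/ and /m/ have an identical profile: [+nasal], [−continuant], [+voice], [+sonorant], [−strident], [−dorsal]. No other two segments in the inventory coincide on all 6 features. (They do differ in [labial] and [coronal], which are not among the given features.)

ɳ, m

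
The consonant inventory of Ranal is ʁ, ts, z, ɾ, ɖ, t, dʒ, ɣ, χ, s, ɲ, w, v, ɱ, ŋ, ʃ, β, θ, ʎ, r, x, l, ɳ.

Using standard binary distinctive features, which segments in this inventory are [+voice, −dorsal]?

z, ɾ, ɖ, dʒ, v, ɱ, β, r, l, ɳ

First, the [+voice] segments are /ʁ, z, ɾ, ɖ, dʒ, ɣ, ɲ, w, v, ɱ, ŋ, β, ʎ, r, l, ɳ/.
Among these, [−dorsal] leaves /z, ɾ, ɖ, dʒ, v, ɱ, β, r, l, ɳ/.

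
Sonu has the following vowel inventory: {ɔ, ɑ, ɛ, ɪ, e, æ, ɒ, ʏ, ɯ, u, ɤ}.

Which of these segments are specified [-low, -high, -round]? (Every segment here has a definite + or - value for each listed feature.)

Eliminate segments failing any feature: /ɔ/ is [+round]; /ɑ, æ, ɒ/ are [+low]; /ɪ, ʏ, ɯ, u/ are [+high]. The remaining /ɛ, e, ɤ/ satisfy [-low], [-high], [-round].

ɛ, e, ɤ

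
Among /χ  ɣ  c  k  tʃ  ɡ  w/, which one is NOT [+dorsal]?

/w, k, ɡ, χ, ɣ, c/ are all [+dorsal]; /tʃ/ (voiceless postalveolar affricate) is [−dorsal].

tʃ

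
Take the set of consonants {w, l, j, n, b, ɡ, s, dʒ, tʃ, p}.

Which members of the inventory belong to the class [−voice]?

s, tʃ, p

The feature [voice] marks segments produced with vocal-fold vibration. In this inventory /s, tʃ, p/ lack that property, so they are [−voice]; /w, l, j, n, b, ɡ, dʒ/ are [+voice].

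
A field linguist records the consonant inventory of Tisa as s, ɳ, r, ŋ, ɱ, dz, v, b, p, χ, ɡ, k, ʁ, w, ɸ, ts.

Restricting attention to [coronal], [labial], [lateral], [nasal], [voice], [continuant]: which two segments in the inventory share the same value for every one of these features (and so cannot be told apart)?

w, v

Both /w/ and /v/ are [−coronal], [+labial], [−lateral], [−nasal], [+voice], [+continuant]. Since the list omits [sonorant], [round] and [dorsal] — which do distinguish the labial-velar glide from the voiced labiodental fricative — this pair collapses; all other pairs remain distinct.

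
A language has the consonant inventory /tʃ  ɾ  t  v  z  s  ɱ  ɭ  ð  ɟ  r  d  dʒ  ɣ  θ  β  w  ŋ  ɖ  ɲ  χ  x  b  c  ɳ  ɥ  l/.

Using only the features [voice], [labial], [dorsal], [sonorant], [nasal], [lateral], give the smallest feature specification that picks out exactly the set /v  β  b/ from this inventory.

Every target segment is [-sonorant], [+labial]; each remaining inventory member fails at least one of these. Each conjunct is needed — [+labial] alone would also admit /ɱ, w, ɥ/; [-sonorant] alone would also admit /tʃ, t, z, s, …/ — and no other single listed feature has exactly this extension, so two is the minimum.

[-sonorant, +labial]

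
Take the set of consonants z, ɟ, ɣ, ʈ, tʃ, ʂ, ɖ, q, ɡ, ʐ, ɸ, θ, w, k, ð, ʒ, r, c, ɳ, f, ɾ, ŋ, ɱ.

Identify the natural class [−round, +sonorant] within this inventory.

r, ɳ, ɾ, ŋ, ɱ

Checking each segment against [−round], [+sonorant]: /r/ (alveolar trill), /ɳ/ (retroflex nasal), /ɾ/ (alveolar tap), /ŋ/ (velar nasal), /ɱ/ (labiodental nasal) satisfy every feature; every other segment in the inventory fails at least one.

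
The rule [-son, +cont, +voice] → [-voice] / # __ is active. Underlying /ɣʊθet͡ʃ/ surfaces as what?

[xʊθet͡ʃ]

Only the initial segment /ɣ/ is both word-initial and matches the structural description. It is a voiced velar fricative, so [-son, +cont, +voice] holds; changing it to [-voice] with all other features held fixed yields /x/ (voiceless velar fricative). No other segment meets both the structural description and the environment, so the output is [xʊθet͡ʃ].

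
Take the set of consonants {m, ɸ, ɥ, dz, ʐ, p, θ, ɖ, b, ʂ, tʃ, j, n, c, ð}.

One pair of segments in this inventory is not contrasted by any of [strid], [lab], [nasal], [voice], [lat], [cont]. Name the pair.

j, ð

On the given features, /j/ and /ð/ have an identical profile: [−strident], [−labial], [−nasal], [+voice], [−lateral], [+continuant]. No other two segments in the inventory coincide on all 6 features. (They do differ in [sonorant] and [dorsal], which are not among the given features.)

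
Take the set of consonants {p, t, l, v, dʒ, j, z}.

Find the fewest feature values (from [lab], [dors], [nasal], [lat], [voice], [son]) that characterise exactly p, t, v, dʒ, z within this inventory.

[−son]

The target set is precisely the extension of [−sonorant] in this inventory.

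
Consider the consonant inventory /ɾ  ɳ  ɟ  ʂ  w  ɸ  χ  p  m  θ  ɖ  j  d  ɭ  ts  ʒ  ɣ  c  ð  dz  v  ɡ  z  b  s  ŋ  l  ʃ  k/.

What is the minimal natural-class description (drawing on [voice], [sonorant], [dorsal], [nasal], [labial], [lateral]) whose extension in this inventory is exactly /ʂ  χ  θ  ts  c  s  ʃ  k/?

[-voice, -labial]

The class [-voice], [-labial] has exactly /ʂ, χ, θ, ts, c, s, ʃ, k/ as its extension in this inventory. No smaller conjunction from the listed features achieves this: [-labial] alone would also admit /ɾ, ɳ, ɟ, ɖ, …/; [-voice] alone would also admit /ɸ, p/; and checking the remaining single features turns up none with this extension.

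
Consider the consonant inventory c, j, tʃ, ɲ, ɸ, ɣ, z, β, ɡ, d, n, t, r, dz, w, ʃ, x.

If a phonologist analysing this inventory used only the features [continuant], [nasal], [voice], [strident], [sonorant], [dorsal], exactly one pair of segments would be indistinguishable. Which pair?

On the given features, /w/ and /j/ have an identical profile: [+continuant], [−nasal], [+voice], [−strident], [+sonorant], [+dorsal]. No other two segments in the inventory coincide on all 6 features. (They do differ in [labial], [round] and [back], which are not among the given features.)

w, j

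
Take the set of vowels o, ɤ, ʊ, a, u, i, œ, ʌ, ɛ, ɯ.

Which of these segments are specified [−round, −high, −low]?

The [−round] segments are /ɤ, a, i, ʌ, ɛ, ɯ/.
Within that set, [−high] gives /ɤ, a, ʌ, ɛ/.
Then [−low] leaves /ɤ, ʌ, ɛ/.

ɤ, ʌ, ɛ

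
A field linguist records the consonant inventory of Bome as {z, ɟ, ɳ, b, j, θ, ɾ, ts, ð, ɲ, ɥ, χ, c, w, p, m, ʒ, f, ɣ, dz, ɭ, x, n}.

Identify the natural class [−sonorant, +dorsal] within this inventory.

Checking each segment against [−sonorant], [+dorsal]: /ɟ/ (voiced palatal stop), /χ/ (voiceless uvular fricative), /c/ (voiceless palatal stop), /ɣ/ (voiced velar fricative), /x/ (voiceless velar fricative) satisfy every feature; every other segment in the inventory fails at least one.

ɟ, χ, c, ɣ, x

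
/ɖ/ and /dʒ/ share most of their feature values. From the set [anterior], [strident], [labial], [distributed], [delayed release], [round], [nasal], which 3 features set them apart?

/ɖ/ is the voiced retroflex stop and /dʒ/ is the voiced postalveolar affricate. Both are [-anterior], [-labial], [-round], [-nasal]. /ɖ/ is [-strident] while /dʒ/ is [+strident]; /ɖ/ is [-delayed release] while /dʒ/ is [+delayed release]; /ɖ/ is [-distributed] while /dʒ/ is [+distributed], so the distinguishing features are [strident], [delayed release], [distributed].

[strident], [delayed release], [distributed]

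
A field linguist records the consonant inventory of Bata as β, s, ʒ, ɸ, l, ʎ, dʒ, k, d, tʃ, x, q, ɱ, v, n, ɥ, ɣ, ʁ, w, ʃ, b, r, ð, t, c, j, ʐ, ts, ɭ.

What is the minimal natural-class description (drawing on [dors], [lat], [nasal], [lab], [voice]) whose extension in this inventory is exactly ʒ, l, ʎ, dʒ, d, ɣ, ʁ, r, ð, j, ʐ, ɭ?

/ʒ, l, ʎ, dʒ, d, ɣ, ʁ, r, ð, j, ʐ, ɭ/ are all [+voice], [−nasal], [−labial], and no other segment in the inventory matches all three values. Dropping any one of them over-generates: [−nasal, −labial] alone would also admit /s, k, tʃ, x, …/; [+voice, −labial] alone would also admit /n/; [+voice, −nasal] alone would also admit /β, v, ɥ, w, …/. No other combination of two listed features picks out exactly this set either, so fewer than three features will not do.

[+voice, −nasal, −lab]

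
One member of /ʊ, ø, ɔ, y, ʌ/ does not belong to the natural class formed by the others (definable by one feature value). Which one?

ʌ

[round] groups all but one: /y, ʊ, ø, ɔ/ share [+round] while /ʌ/ (mid back unrounded lax vowel) alone is [−round]. Removing any other segment would not leave a single-feature class that excludes it.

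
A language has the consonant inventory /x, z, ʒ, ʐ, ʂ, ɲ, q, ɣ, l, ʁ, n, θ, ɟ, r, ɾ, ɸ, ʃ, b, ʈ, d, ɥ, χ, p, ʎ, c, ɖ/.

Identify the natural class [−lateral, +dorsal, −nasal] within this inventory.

x, q, ɣ, ʁ, ɟ, ɥ, χ, c

Among the inventory, the [−lateral] segments are /x, z, ʒ, ʐ, ʂ, ɲ, q, ɣ, ʁ, n, θ, ɟ, r, ɾ, ɸ, ʃ, b, ʈ, d, ɥ, χ, p, c, ɖ/.
Among these, [+dorsal] gives /x, ɲ, q, ɣ, ʁ, ɟ, ɥ, χ, c/.
Within that set, [−nasal] leaves /x, q, ɣ, ʁ, ɟ, ɥ, χ, c/.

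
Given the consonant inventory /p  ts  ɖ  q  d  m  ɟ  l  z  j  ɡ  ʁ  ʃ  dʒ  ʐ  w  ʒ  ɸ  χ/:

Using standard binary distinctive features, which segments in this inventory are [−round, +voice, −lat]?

Eliminate segments failing any feature: /p, ts, q, ʃ, ɸ, χ/ are [−voice]; /l/ is [+lateral]; /w/ is [+round]. The remaining /ɖ, d, m, ɟ, z, j, ɡ, ʁ, dʒ, ʐ, ʒ/ satisfy [−round], [+voice], [−lateral].

ɖ, d, m, ɟ, z, j, ɡ, ʁ, dʒ, ʐ, ʒ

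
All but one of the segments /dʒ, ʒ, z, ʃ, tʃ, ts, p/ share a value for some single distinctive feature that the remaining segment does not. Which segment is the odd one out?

p

[strident] (equivalently [labial], [coronal]) groups all but one: /z, ʒ, ts, dʒ, ʃ, tʃ/ share [+strident] while /p/ (voiceless bilabial stop) alone is [−strident]. Removing any other segment would not leave a single-feature class that excludes it.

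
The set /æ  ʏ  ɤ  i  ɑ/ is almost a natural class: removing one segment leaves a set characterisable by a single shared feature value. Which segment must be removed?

[round] groups all but one: /ɤ, æ, i, ɑ/ share [−round] while /ʏ/ (high front rounded lax vowel) alone is [+round]. Removing any other segment would not leave a single-feature class that excludes it.

ʏ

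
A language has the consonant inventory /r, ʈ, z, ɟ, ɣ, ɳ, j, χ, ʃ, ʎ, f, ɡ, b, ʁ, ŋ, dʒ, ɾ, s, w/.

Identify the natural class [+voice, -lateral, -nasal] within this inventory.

r, z, ɟ, ɣ, j, ɡ, b, ʁ, dʒ, ɾ, w

The [+voice] segments are /r, z, ɟ, ɣ, ɳ, j, ʎ, ɡ, b, ʁ, ŋ, dʒ, ɾ, w/.
Intersecting with [-lateral] gives /r, z, ɟ, ɣ, ɳ, j, ɡ, b, ʁ, ŋ, dʒ, ɾ, w/.
Intersecting with [-nasal] leaves /r, z, ɟ, ɣ, j, ɡ, b, ʁ, dʒ, ɾ, w/.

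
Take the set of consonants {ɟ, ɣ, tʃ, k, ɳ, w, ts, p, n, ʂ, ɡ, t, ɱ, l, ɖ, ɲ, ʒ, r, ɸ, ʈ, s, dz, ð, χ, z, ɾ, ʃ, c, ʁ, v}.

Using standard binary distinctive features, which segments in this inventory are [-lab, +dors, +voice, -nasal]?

Checking each segment against [-labial], [+dorsal], [+voice], [-nasal]: /ɟ/ (voiced palatal stop), /ɣ/ (voiced velar fricative), /ɡ/ (voiced velar stop), /ʁ/ (voiced uvular fricative) satisfy every feature; every other segment in the inventory fails at least one.

ɟ, ɣ, ɡ, ʁ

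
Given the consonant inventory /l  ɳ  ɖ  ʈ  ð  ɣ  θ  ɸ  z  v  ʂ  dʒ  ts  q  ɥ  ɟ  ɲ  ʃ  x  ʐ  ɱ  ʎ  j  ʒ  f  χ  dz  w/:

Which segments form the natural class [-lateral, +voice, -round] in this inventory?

ɳ, ɖ, ð, ɣ, z, v, dʒ, ɟ, ɲ, ʐ, ɱ, j, ʒ, dz

Among the inventory, the [-lateral] segments are /ɳ, ɖ, ʈ, ð, ɣ, θ, ɸ, z, v, ʂ, dʒ, ts, q, ɥ, ɟ, ɲ, ʃ, x, ʐ, ɱ, j, ʒ, f, χ, dz, w/.
Of those, [+voice] gives /ɳ, ɖ, ð, ɣ, z, v, dʒ, ɥ, ɟ, ɲ, ʐ, ɱ, j, ʒ, dz, w/.
Among these, [-round] leaves /ɳ, ɖ, ð, ɣ, z, v, dʒ, ɟ, ɲ, ʐ, ɱ, j, ʒ, dz/.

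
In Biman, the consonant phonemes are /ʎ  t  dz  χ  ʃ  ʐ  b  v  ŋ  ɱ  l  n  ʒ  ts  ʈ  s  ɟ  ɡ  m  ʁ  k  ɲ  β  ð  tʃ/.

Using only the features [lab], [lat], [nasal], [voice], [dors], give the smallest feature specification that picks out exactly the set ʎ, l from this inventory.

Every target segment is [+lateral] and no other inventory member is, so one feature is enough.

[+lat]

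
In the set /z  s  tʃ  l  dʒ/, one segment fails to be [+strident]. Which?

/s, tʃ, z, dʒ/ are all [+strident]; /l/ (alveolar lateral approximant) is [-strident].

l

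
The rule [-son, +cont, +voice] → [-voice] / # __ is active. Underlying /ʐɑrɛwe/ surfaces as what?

[ʂɑrɛwe]

Only the initial segment /ʐ/ is both word-initial and matches the structural description. It is a voiced retroflex fricative, so [-son, +cont, +voice] holds; changing it to [-voice] with all other features held fixed yields /ʂ/ (voiceless retroflex fricative). No other segment meets both the structural description and the environment, so the output is [ʂɑrɛwe].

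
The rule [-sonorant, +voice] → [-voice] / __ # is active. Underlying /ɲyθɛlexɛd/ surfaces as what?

[ɲyθɛlexɛt]

Only the final segment /d/ is both word-final and matches the structural description. It is a voiced alveolar stop, so [-sonorant, +voice] holds; changing it to [-voice] with all other features held fixed yields /t/ (voiceless alveolar stop). No other segment meets both the structural description and the environment, so the output is [ɲyθɛlexɛt].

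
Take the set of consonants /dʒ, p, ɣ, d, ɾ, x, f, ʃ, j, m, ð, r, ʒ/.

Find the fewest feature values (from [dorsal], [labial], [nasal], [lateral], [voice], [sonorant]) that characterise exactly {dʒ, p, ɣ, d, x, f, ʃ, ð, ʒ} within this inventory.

The target set is precisely the extension of [-sonorant] in this inventory.

[-sonorant]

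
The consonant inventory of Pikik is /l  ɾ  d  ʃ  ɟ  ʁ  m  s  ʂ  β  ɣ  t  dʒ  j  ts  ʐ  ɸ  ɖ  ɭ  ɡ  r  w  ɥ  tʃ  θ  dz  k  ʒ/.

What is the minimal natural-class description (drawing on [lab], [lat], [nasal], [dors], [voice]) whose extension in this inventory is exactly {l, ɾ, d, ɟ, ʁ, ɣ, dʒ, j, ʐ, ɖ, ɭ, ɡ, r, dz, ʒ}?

/l, ɾ, d, ɟ, ʁ, ɣ, dʒ, j, ʐ, ɖ, ɭ, ɡ, r, dz, ʒ/ are all [+voice], [−labial], and no other segment in the inventory matches both values. Dropping any one of them over-generates: [−labial] alone would also admit /ʃ, s, ʂ, t, …/; [+voice] alone would also admit /m, β, w, ɥ/. No other single listed feature picks out exactly this set either, so fewer than two features will not do.

[+voice, −lab]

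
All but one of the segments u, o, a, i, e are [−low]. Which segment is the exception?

a

/o, i, e, u/ are all [−low]; /a/ (low unrounded vowel) is [+low].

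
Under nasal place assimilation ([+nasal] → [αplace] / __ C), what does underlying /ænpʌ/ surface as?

/n/ sits before the [+labial] consonant /p/, so it takes on [+labial] and surfaces as /m/. The rest of the form is unaffected: [æmpʌ].

[æmpʌ]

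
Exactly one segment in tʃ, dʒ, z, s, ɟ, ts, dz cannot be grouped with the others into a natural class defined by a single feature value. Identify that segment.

ɟ

The remaining segments after removing /ɟ/ share [+strident]; /ɟ/ (voiced palatal stop) is [−strident]. For every other candidate removal, the leftover set fails to share any single feature value that the removed segment lacks.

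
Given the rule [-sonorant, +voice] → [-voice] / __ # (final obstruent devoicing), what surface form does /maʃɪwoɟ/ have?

[maʃɪwoc]

The only segment in the rule's environment that also matches [-sonorant, +voice] is /ɟ/. Applying [-voice] turns the voiced palatal stop into /c/ (voiceless palatal stop), giving [maʃɪwoc].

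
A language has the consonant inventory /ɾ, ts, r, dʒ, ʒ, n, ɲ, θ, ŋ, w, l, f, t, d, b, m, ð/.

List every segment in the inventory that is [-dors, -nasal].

Eliminate segments failing any feature: /n, m/ are [+nasal]; /ɲ, ŋ, w/ are [+dorsal]. The remaining /ɾ, ts, r, dʒ, ʒ, θ, l, f, t, d, b, ð/ satisfy [-dorsal], [-nasal].

ɾ, ts, r, dʒ, ʒ, θ, l, f, t, d, b, ð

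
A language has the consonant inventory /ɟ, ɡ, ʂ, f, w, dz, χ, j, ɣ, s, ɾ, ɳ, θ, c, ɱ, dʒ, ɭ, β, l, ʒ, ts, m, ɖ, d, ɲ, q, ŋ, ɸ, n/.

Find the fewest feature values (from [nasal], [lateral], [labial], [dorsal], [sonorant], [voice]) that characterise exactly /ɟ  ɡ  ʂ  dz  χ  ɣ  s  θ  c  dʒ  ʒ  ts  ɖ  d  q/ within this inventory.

The class [−sonorant], [−labial] has exactly /ɟ, ɡ, ʂ, dz, χ, ɣ, s, θ, c, dʒ, ʒ, ts, ɖ, d, q/ as its extension in this inventory. No smaller conjunction from the listed features achieves this: [−labial] alone would also admit /j, ɾ, ɳ, ɭ, …/; [−sonorant] alone would also admit /f, β, ɸ/; and checking the remaining single features turns up none with this extension.

[−sonorant, −labial]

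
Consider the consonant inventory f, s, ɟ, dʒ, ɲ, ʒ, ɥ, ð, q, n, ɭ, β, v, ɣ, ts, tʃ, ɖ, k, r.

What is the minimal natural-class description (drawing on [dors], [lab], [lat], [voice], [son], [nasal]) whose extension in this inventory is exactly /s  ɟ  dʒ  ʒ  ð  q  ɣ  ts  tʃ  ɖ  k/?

[-son, -lab]

/s, ɟ, dʒ, ʒ, ð, q, ɣ, ts, tʃ, ɖ, k/ are all [-sonorant], [-labial], and no other segment in the inventory matches both values. Dropping any one of them over-generates: [-labial] alone would also admit /ɲ, n, ɭ, r/; [-sonorant] alone would also admit /f, β, v/. No other single listed feature picks out exactly this set either, so fewer than two features will not do.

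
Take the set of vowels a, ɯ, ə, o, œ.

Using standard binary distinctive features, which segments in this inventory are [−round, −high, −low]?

The [−round] segments are /a, ɯ, ə/.
Among these, [−high] gives /a, ə/.
Among these, [−low] leaves /ə/.

ə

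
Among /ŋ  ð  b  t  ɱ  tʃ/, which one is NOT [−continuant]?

ð

Every segment except /ð/ is [−continuant]. /ð/ (voiced dental fricative) is [+continuant], so it is the exception.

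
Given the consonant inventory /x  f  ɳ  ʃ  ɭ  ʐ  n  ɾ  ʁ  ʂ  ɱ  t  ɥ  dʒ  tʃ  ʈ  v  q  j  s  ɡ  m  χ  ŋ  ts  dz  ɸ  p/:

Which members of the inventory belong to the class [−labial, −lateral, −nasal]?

Checking each segment against [−labial], [−lateral], [−nasal]: /x/ (voiceless velar fricative), /ʃ/ (voiceless postalveolar fricative), /ʐ/ (voiced retroflex fricative), /ɾ/ (alveolar tap), /ʁ/ (voiced uvular fricative), /ʂ/ (voiceless retroflex fricative), among others, satisfy every feature; every other segment in the inventory fails at least one.

x, ʃ, ʐ, ɾ, ʁ, ʂ, t, dʒ, tʃ, ʈ, q, j, s, ɡ, χ, ts, dz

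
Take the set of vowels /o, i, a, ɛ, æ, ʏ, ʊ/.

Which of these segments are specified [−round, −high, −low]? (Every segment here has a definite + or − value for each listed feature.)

ɛ

Eliminate segments failing any feature: /o, ʏ, ʊ/ are [+round]; /i/ is [+high]; /a, æ/ are [+low]. The remaining /ɛ/ satisfy [−round], [−high], [−low].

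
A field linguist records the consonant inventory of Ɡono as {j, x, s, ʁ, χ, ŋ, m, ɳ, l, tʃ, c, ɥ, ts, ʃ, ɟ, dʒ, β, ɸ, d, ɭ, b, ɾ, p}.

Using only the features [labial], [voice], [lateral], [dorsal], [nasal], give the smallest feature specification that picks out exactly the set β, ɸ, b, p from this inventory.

[-nasal, +labial, -dorsal]

/β, ɸ, b, p/ are all [-nasal], [+labial], [-dorsal], and no other segment in the inventory matches all three values. Dropping any one of them over-generates: [+labial, -dorsal] alone would also admit /m/; [-nasal, -dorsal] alone would also admit /s, l, tʃ, ts, …/; [-nasal, +labial] alone would also admit /ɥ/. No other combination of two listed features picks out exactly this set either, so fewer than three features will not do.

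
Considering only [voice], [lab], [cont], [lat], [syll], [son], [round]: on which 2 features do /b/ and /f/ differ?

/b/ (voiced bilabial stop) and /f/ (voiceless labiodental fricative) agree on [+labial], [−lateral], [−syllabic], [−sonorant], [−round]. They differ on [voice] (/b/ [+], /f/ [−]), [continuant] (/b/ [−], /f/ [+]).

[voice], [continuant]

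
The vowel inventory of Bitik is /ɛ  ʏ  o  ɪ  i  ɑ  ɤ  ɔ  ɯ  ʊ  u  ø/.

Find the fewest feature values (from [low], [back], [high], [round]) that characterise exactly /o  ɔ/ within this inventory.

[−high, +back, +round]

Every target segment is [−high], [+back], [+round]; each remaining inventory member fails at least one of these. Each conjunct is needed — [+back, +round] alone would also admit /ʊ, u/; [−high, +round] alone would also admit /ø/; [−high, +back] alone would also admit /ɑ, ɤ/ — and no other combination of two listed features has exactly this extension, so three is the minimum.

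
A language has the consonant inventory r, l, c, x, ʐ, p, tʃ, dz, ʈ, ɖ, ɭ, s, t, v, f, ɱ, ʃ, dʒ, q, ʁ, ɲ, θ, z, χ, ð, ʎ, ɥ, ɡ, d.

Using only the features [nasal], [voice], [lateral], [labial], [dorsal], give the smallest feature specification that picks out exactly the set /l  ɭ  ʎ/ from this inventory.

Every target segment is [+lateral] and no other inventory member is, so one feature is enough.

[+lateral]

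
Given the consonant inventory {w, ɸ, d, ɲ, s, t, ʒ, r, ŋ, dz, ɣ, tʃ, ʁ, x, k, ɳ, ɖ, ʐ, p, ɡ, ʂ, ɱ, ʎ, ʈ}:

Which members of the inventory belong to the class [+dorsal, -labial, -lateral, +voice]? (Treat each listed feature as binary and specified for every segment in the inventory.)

Eliminate segments failing any feature: /w/ is [+labial]; /ɸ, d, s, t, ʒ, r, dz, tʃ, ɳ, ɖ, ʐ, p, ʂ, ɱ, ʈ/ are [-dorsal]; /x, k/ are [-voice]; /ʎ/ is [+lateral]. The remaining /ɲ, ŋ, ɣ, ʁ, ɡ/ satisfy [+dorsal], [-labial], [-lateral], [+voice].

ɲ, ŋ, ɣ, ʁ, ɡ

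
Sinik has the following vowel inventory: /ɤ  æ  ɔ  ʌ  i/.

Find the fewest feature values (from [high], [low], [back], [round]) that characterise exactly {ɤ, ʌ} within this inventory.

[+back, -round]

/ɤ, ʌ/ are all [+back], [-round], and no other segment in the inventory matches both values. Dropping any one of them over-generates: [-round] alone would also admit /æ, i/; [+back] alone would also admit /ɔ/. No other single listed feature picks out exactly this set either, so fewer than two features will not do.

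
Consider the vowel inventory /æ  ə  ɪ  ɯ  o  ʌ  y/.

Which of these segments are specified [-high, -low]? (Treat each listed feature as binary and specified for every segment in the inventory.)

Checking each segment against [-high], [-low]: /ə/ (mid central vowel (schwa)), /o/ (mid back rounded tense vowel), /ʌ/ (mid back unrounded lax vowel) satisfy every feature; every other segment in the inventory fails at least one.

ə, o, ʌ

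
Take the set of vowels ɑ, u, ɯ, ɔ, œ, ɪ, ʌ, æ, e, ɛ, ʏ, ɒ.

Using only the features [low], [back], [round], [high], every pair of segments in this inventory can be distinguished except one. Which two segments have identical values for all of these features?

e, ɛ

/e/ (mid front unrounded tense vowel) and /ɛ/ (mid front unrounded lax vowel) are both [−low], [−back], [−round], [−high], so none of the listed features separates them. (They do differ in [tense], which is not among the given features.) Every other pair in the inventory differs on at least one listed feature.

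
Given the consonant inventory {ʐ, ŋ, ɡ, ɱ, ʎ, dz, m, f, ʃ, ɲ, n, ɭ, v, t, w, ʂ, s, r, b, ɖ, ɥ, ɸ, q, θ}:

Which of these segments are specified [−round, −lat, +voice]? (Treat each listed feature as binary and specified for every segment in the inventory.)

Checking each segment against [−round], [−lateral], [+voice]: /ʐ/ (voiced retroflex fricative), /ŋ/ (velar nasal), /ɡ/ (voiced velar stop), /ɱ/ (labiodental nasal), /dz/ (voiced alveolar affricate), /m/ (bilabial nasal), among others, satisfy every feature; every other segment in the inventory fails at least one.

ʐ, ŋ, ɡ, ɱ, dz, m, ɲ, n, v, r, b, ɖ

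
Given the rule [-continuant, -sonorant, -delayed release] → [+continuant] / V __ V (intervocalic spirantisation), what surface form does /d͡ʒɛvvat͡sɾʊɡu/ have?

[d͡ʒɛvvat͡sɾʊɣu]

Only /ɡ/ occurs between two vowels (/ʊ/ __ /u/) and matches the structural description. It is a voiced velar stop, so [-continuant, -sonorant, -delayed release] holds; changing it to [+continuant] with all other features held fixed yields /ɣ/ (voiced velar fricative). No other segment meets both the structural description and the environment, so the output is [d͡ʒɛvvat͡sɾʊɣu].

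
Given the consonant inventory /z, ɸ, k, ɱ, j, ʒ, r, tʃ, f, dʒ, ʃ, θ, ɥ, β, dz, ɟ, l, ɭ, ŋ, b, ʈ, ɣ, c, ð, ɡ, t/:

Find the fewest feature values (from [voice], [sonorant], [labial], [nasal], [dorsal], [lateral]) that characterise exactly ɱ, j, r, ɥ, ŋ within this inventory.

[+sonorant, -lateral]

Every target segment is [+sonorant], [-lateral]; each remaining inventory member fails at least one of these. Each conjunct is needed — [-lateral] alone would also admit /z, ɸ, k, ʒ, …/; [+sonorant] alone would also admit /l, ɭ/ — and no other single listed feature has exactly this extension, so two is the minimum.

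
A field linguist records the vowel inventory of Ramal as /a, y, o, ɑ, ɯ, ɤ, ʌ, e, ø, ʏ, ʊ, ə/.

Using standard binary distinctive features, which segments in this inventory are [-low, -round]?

ɯ, ɤ, ʌ, e, ə

Eliminate segments failing any feature: /a, ɑ/ are [+low]; /y, o, ø, ʏ, ʊ/ are [+round]. The remaining /ɯ, ɤ, ʌ, e, ə/ satisfy [-low], [-round].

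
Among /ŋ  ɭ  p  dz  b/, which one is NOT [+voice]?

/p/ is the voiceless bilabial stop, which is [−voice]; the rest — /ɭ, dz, ŋ, b/ — are [+voice].

p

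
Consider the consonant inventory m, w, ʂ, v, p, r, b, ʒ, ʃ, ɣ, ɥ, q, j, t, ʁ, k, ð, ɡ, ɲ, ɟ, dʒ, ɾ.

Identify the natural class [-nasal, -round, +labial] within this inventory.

Checking each segment against [-nasal], [-round], [+labial]: /v/ (voiced labiodental fricative), /p/ (voiceless bilabial stop), /b/ (voiced bilabial stop) satisfy every feature; every other segment in the inventory fails at least one.

v, p, b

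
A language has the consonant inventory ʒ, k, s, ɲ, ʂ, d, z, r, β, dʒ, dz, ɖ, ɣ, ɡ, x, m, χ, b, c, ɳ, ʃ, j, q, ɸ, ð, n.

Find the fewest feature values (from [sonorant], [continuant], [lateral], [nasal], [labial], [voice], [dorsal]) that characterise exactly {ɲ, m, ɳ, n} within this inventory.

/ɲ, m, ɳ, n/ are exactly the [+nasal] segments in the inventory, so a single feature suffices.

[+nasal]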